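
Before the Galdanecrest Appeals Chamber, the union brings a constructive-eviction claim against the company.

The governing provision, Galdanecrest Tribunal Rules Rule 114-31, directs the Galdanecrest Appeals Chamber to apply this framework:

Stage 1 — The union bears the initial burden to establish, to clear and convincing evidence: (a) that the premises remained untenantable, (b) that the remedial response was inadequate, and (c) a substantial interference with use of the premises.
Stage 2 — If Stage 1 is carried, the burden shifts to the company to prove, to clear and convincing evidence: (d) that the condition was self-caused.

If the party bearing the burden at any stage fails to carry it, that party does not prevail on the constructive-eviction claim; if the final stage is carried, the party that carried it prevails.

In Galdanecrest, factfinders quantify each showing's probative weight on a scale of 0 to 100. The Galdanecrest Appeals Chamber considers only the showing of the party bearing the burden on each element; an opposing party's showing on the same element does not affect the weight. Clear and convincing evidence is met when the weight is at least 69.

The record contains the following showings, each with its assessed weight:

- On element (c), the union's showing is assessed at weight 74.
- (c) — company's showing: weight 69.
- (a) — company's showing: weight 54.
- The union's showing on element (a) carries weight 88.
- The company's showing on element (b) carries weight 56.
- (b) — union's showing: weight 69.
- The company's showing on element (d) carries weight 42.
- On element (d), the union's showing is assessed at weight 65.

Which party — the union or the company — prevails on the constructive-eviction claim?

Stage 1 — burden on union; standard: clear and convincing evidence (weight is at least 69).
    (a): 88 (company's 54 disregarded) ≥ 69 [met]
    (b): 69 (company's 56 disregarded) ≥ 69 [met]
    (c): 74 (company's 69 disregarded) ≥ 69 [met]
  Stage 1 is satisfied; the onus moves to the company.
Stage 2 — burden on company; standard: clear and convincing evidence (weight is at least 69).
    (d): 42 (union's 65 disregarded) < 69 [not met]
  Stage 2 not carried; the company fails its burden.
The analysis ends at Stage 2; the union prevails.

union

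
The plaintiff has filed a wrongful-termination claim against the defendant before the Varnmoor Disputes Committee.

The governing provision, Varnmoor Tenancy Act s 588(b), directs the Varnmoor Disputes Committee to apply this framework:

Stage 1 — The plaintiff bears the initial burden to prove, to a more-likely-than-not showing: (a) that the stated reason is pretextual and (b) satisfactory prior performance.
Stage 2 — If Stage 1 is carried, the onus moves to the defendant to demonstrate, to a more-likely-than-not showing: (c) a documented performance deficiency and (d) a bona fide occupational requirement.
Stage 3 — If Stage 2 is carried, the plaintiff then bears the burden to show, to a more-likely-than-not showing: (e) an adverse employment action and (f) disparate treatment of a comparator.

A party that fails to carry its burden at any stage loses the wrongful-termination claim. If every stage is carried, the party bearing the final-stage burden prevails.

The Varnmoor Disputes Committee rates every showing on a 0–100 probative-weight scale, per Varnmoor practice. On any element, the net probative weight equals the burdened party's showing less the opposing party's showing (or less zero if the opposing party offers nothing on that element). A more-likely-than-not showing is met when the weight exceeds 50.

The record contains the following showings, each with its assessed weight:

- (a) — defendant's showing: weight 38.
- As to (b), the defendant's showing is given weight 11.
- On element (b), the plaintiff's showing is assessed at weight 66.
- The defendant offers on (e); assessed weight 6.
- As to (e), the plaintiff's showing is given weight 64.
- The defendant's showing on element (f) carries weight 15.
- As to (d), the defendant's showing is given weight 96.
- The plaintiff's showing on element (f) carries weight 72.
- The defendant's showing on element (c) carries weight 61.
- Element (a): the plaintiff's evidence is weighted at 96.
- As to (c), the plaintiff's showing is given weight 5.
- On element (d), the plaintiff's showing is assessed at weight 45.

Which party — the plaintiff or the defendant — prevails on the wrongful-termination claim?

plaintiff

At Stage 1 the plaintiff must meet a more-likely-than-not showing (weight exceeds 50): on (a) the weight is 96 less the opposing 38 gives net 58, > 50, so (a) meets the standard; on (b) the weight is 66 less the opposing 11 gives net 55, > 50, so (b) meets the standard.
  Stage 1 is satisfied; the onus moves to the defendant.
At Stage 2 the defendant must meet a more-likely-than-not showing (weight exceeds 50): on (c) the weight is 61 less the opposing 5 gives net 56, > 50, so (c) meets the standard; on (d) the weight is 96 less the opposing 45 gives net 51, which does exceed 50, so (d) meets the standard.
  Stage 2 is satisfied; the onus moves to the plaintiff.
At Stage 3 the plaintiff must meet a more-likely-than-not showing (weight exceeds 50): on (e) the weight is 64 less the opposing 6 gives net 58, > 50, so (e) meets the standard; on (f) the weight is 72 less the opposing 15 gives net 57, > 50, so (f) meets the standard.
  All elements met at the final stage.
With every stage satisfied, the plaintiff prevails.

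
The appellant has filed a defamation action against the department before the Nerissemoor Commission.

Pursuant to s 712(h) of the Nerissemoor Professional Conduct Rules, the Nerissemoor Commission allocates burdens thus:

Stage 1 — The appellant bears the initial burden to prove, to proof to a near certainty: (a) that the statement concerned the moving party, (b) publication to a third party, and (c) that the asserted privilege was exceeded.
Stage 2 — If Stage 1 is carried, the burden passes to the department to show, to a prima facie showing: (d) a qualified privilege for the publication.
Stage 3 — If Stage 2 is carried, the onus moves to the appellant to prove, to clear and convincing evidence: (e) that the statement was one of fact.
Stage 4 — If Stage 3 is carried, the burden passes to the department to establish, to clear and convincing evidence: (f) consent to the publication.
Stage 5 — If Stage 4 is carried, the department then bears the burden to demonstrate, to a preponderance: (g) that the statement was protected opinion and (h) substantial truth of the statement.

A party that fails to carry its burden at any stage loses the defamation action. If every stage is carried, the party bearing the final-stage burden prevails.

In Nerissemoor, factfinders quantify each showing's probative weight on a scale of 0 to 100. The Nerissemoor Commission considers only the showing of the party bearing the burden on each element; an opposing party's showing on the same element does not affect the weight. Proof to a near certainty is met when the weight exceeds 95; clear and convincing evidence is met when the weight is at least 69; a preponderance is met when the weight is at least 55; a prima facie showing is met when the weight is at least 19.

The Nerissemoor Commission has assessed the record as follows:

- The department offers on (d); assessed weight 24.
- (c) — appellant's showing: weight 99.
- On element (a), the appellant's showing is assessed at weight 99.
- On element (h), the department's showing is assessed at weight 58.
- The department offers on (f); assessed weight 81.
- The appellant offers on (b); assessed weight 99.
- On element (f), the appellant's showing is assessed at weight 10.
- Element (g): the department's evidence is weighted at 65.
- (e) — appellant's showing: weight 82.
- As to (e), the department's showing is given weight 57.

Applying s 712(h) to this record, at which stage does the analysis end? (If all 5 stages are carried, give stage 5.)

stage 5

Stage 1 — burden on appellant; standard: proof to a near certainty (weight exceeds 95).
    (a): 99 > 95 [met]
    (b): 99 > 95 [met]
    (c): 99 > 95 [met]
  Stage 1 carried; the burden shifts to the department.
Stage 2 — burden on department; standard: a prima facie showing (weight is at least 19).
    (d): 24 ≥ 19 [met]
  Stage 2 is satisfied; the onus moves to the appellant.
Stage 3 — burden on appellant; standard: clear and convincing evidence (weight is at least 69).
    (e): 82 (department's 57 disregarded) ≥ 69 [met]
  Stage 3 carried; the burden shifts to the department.
Stage 4 — burden on department; standard: clear and convincing evidence (weight is at least 69).
    (f): 81 (appellant's 10 disregarded) ≥ 69 [met]
  Stage 4 carried; the burden remains with the department.
Stage 5 — burden on department; standard: a preponderance (weight is at least 55).
    (g): 65 ≥ 55 [met]
    (h): 58 ≥ 55 [met]
  Stage 5 carried; the final stage is satisfied.
All stages carried — the department prevails.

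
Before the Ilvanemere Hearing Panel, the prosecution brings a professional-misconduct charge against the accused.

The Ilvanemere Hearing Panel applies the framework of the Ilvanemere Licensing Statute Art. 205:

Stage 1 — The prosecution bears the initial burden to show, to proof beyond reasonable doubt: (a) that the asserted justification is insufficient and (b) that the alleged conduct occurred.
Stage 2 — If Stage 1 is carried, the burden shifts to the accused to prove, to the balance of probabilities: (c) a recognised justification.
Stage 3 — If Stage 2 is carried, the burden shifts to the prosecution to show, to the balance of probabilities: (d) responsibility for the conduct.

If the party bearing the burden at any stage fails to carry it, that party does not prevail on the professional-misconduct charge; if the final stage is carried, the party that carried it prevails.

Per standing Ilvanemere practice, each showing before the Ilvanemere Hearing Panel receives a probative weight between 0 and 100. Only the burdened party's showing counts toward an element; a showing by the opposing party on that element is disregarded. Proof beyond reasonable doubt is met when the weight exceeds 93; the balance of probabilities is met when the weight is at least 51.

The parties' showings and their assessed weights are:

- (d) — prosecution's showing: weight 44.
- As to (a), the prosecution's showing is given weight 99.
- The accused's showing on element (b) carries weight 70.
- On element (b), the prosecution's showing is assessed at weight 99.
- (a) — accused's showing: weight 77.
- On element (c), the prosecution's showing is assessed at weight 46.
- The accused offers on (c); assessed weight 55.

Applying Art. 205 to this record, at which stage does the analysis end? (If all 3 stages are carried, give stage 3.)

At Stage 1 the prosecution must meet proof beyond reasonable doubt (weight exceeds 93): on (a) the weight is 99 (the accused's 77 is given no effect), which does exceed 93, so (a) meets the standard; on (b) the weight is 99 (the accused's 70 is given no effect), which does exceed 93, so (b) meets the standard.
  Stage 1 is satisfied; the onus moves to the accused.
At Stage 2 the accused must meet the balance of probabilities (weight is at least 51): on (c) the weight is 55 (the prosecution's 46 is given no effect), which does reach 51, so (c) meets the standard.
  Stage 2 is satisfied; the onus moves to the prosecution.
At Stage 3 the prosecution must meet the balance of probabilities (weight is at least 51): on (d) the weight is 44, < 51, so (d) does not meet the standard.
  Not every element is met, so the prosecution fails to carry Stage 3.
The analysis ends at Stage 3; the accused prevails.

stage 3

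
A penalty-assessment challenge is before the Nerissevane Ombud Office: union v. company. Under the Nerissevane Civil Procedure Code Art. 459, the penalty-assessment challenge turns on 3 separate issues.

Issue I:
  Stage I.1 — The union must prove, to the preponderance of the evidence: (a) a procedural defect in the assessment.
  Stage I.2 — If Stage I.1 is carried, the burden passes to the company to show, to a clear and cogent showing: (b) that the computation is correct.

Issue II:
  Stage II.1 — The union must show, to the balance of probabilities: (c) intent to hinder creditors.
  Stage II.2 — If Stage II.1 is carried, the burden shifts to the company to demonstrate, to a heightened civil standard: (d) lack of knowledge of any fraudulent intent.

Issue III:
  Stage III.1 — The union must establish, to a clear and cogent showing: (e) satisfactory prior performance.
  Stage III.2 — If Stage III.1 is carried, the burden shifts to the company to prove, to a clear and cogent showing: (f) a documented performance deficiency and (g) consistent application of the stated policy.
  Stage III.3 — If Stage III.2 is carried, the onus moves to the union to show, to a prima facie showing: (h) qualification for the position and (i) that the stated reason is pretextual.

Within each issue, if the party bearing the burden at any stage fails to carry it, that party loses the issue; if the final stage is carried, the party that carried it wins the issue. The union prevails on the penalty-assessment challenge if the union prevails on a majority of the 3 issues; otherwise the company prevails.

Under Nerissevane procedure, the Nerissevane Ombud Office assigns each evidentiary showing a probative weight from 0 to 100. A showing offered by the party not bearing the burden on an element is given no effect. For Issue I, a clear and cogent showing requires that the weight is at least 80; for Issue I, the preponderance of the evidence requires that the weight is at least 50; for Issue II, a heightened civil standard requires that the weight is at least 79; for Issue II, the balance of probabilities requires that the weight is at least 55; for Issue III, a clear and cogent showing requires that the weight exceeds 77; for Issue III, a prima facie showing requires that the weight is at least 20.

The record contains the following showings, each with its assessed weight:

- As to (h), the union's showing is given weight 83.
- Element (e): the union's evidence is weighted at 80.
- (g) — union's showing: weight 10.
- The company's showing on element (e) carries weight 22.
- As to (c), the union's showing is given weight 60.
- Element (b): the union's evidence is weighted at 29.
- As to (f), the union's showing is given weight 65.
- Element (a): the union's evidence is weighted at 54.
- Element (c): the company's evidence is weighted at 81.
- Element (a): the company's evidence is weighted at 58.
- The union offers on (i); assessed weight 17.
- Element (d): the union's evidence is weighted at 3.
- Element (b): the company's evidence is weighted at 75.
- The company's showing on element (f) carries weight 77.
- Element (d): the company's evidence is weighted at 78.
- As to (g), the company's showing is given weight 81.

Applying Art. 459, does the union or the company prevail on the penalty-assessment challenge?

union

— Issue I —
Stage I.1 — burden on union; standard: the preponderance of the evidence (weight is at least 50).
    (a): 54 (company's 58 disregarded) ≥ 50 [met]
  The union carries Stage I.1; the company now bears the burden.
Stage I.2 — burden on company; standard: a clear and cogent showing (weight is at least 80).
    (b): 75 (union's 29 disregarded) < 80 [not met]
  Not every element is met, so the company fails to carry Stage I.2.
The union prevails on this issue.
— Issue II —
At Stage II.1 the union must meet the balance of probabilities (weight is at least 55): on (c) the weight is 60 (the company's 81 is given no effect), ≥ 55, so (c) meets the standard.
  All elements met. The burden passes to the company.
At Stage II.2 the company must meet a heightened civil standard (weight is at least 79): on (d) the weight is 78 (the union's 3 is given no effect), < 79, so (d) does not meet the standard.
  The company does not carry Stage II.2.
So the union prevails on this issue.
— Issue III —
Stage III.1 — burden on union; standard: a clear and cogent showing (weight exceeds 77).
    (e): 80 (company's 22 disregarded) > 77 [met]
  The union carries Stage III.1; the company now bears the burden.
Stage III.2 — burden on company; standard: a clear and cogent showing (weight exceeds 77).
    (f): 77 (union's 65 disregarded) ≤ 77 [not met]
    (g): 81 (union's 10 disregarded) > 77 [met]
  Stage III.2 not carried; the company fails its burden.
So the union prevails on this issue.
Per-issue: Issue I → union; Issue II → union; Issue III → union. The union must prevail on a majority of issues; overall, the union prevails.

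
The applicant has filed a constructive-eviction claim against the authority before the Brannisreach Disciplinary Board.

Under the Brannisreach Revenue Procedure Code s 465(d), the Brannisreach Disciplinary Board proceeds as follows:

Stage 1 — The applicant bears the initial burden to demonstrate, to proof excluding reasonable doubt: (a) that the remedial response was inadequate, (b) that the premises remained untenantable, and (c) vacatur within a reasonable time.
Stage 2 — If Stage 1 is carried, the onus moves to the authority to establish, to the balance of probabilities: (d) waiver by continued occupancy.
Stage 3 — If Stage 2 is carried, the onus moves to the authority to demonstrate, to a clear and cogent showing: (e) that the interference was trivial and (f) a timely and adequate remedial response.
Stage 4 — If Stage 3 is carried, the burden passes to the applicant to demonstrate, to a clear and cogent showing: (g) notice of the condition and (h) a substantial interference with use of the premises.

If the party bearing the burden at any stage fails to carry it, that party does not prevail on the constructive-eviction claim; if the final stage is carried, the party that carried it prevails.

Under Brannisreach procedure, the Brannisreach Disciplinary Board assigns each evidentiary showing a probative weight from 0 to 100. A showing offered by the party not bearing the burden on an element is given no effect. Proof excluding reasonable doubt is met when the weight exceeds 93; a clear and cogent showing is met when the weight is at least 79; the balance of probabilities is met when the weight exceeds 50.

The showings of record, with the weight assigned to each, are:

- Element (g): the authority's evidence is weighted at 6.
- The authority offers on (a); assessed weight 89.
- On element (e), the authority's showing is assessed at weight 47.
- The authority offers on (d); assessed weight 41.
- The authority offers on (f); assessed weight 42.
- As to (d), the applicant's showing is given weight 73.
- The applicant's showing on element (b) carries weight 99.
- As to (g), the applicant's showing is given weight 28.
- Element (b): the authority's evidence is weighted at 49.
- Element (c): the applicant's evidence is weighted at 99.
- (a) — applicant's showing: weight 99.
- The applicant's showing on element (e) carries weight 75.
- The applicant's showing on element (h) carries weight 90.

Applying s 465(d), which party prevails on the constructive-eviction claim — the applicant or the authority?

Stage 1 (applicant, proof excluding reasonable doubt, weight exceeds 93): (a) 99 (authority's 89 disregarded) > 93 — meets; (b) 99 (authority's 49 disregarded) > 93 — meets; (c) 99 > 93 — meets.
  Stage 1 carried; the burden shifts to the authority.
Stage 2 (authority, the balance of probabilities, weight exceeds 50): (d) 41 (applicant's 73 disregarded) ≤ 50 — fails.
  Not every element is met, so the authority fails to carry Stage 2.
The analysis ends at Stage 2; the applicant prevails.

applicant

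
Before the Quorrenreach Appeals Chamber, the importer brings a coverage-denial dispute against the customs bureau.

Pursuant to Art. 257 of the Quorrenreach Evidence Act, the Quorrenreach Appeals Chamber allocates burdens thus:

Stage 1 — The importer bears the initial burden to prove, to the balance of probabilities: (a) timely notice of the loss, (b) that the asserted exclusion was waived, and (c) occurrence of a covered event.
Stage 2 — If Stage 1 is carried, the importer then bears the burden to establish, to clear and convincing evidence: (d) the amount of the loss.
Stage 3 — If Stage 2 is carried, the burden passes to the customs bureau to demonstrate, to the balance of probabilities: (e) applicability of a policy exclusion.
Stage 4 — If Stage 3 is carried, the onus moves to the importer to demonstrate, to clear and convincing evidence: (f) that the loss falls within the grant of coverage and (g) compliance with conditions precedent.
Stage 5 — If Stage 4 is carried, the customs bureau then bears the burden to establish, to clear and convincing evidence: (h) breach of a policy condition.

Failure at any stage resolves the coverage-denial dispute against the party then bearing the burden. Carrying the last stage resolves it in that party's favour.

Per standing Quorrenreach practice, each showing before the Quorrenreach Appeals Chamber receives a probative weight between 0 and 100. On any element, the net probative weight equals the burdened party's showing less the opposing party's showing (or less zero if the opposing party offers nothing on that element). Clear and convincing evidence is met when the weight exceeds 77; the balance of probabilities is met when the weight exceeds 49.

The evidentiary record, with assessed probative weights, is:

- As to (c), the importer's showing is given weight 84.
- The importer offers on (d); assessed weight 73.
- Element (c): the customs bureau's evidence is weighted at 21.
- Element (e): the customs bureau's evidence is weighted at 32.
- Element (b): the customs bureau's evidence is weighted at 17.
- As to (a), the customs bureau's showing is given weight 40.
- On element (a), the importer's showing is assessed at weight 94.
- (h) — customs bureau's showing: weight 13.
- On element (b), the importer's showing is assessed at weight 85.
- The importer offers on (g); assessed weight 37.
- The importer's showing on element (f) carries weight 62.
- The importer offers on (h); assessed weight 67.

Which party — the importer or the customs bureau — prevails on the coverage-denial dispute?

customs bureau

Stage 1 — burden on importer; standard: the balance of probabilities (weight exceeds 49).
    (a): 94 − 40 = 54 > 49 [met]
    (b): 85 − 17 = 68 > 49 [met]
    (c): 84 − 21 = 63 > 49 [met]
  All elements met. The importer retains the burden for Stage 2.
Stage 2 — burden on importer; standard: clear and convincing evidence (weight exceeds 77).
    (d): 73 ≤ 77 [not met]
  Stage 2 not carried; the importer fails its burden.
So the customs bureau prevails.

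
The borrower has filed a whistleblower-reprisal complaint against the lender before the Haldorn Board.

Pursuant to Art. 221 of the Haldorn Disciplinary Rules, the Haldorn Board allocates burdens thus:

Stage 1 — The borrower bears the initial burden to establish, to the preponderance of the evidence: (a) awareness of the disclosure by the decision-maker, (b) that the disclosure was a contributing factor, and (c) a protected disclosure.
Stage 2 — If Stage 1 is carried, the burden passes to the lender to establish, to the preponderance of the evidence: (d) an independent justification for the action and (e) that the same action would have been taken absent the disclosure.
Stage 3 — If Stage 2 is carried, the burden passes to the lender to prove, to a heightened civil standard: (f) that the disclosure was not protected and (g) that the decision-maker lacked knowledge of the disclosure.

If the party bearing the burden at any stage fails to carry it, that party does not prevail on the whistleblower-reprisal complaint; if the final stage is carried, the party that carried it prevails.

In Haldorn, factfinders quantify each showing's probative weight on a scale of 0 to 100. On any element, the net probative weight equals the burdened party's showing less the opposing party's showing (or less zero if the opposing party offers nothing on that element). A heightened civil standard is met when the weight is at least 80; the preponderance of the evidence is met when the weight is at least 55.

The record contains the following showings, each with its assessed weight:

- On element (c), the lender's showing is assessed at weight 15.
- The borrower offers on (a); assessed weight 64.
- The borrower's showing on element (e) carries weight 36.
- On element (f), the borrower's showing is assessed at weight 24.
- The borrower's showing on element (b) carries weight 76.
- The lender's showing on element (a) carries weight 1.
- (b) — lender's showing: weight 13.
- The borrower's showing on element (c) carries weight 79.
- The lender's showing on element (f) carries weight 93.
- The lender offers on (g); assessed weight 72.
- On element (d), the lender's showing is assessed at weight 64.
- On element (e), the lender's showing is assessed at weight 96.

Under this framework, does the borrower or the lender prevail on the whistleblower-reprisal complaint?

At Stage 1 the borrower must meet the preponderance of the evidence (weight is at least 55): on (a) the weight is 64 less the opposing 1 gives net 63, ≥ 55, so (a) meets the standard; on (b) the weight is 76 less the opposing 13 gives net 63, ≥ 55, so (b) meets the standard; on (c) the weight is 79 less the opposing 15 gives net 64, which does reach 55, so (c) meets the standard.
  Stage 1 carried; the burden shifts to the lender.
At Stage 2 the lender must meet the preponderance of the evidence (weight is at least 55): on (d) the weight is 64, ≥ 55, so (d) meets the standard; on (e) the weight is 96 less the opposing 36 gives net 60, which does reach 55, so (e) meets the standard.
  All elements met. The lender retains the burden for Stage 3.
At Stage 3 the lender must meet a heightened civil standard (weight is at least 80): on (f) the weight is 93 less the opposing 24 gives net 69, which does not reach 80, so (f) does not meet the standard; on (g) the weight is 72, which does not reach 80, so (g) does not meet the standard.
  Not every element is met, so the lender fails to carry Stage 3.
The analysis ends at Stage 3; the borrower prevails.

borrower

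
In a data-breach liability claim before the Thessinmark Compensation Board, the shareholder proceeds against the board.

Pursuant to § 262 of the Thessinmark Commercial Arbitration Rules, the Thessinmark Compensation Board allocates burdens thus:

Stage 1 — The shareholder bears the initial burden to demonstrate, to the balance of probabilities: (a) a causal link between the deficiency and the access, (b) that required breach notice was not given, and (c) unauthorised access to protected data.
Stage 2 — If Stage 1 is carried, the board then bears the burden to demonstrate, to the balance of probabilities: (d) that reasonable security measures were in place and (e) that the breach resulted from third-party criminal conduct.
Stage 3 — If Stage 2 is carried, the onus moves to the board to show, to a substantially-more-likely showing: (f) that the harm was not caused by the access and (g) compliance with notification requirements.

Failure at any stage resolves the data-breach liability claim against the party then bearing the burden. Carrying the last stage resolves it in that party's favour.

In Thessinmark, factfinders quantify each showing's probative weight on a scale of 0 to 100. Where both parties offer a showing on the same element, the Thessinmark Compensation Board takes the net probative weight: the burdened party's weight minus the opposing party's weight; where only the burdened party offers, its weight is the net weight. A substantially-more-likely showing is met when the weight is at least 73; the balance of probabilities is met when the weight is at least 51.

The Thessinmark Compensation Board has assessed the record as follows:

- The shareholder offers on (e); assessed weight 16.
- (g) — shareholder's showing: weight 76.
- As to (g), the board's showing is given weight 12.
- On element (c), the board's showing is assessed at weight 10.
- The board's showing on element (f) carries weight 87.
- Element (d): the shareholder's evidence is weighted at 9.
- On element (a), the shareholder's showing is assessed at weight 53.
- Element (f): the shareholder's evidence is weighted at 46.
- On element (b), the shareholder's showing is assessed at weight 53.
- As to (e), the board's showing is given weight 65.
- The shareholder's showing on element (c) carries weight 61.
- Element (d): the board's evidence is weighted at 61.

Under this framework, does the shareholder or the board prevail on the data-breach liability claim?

shareholder

Stage 1 — burden on shareholder; standard: the balance of probabilities (weight is at least 51).
    (a): 53 ≥ 51 [met]
    (b): 53 ≥ 51 [met]
    (c): 61 − 10 = 51 ≥ 51 [met]
  The shareholder carries Stage 1; the board now bears the burden.
Stage 2 — burden on board; standard: the balance of probabilities (weight is at least 51).
    (d): 61 − 9 = 52 ≥ 51 [met]
    (e): 65 − 16 = 49 < 51 [not met]
  Not every element is met, so the board fails to carry Stage 2.
So the shareholder prevails.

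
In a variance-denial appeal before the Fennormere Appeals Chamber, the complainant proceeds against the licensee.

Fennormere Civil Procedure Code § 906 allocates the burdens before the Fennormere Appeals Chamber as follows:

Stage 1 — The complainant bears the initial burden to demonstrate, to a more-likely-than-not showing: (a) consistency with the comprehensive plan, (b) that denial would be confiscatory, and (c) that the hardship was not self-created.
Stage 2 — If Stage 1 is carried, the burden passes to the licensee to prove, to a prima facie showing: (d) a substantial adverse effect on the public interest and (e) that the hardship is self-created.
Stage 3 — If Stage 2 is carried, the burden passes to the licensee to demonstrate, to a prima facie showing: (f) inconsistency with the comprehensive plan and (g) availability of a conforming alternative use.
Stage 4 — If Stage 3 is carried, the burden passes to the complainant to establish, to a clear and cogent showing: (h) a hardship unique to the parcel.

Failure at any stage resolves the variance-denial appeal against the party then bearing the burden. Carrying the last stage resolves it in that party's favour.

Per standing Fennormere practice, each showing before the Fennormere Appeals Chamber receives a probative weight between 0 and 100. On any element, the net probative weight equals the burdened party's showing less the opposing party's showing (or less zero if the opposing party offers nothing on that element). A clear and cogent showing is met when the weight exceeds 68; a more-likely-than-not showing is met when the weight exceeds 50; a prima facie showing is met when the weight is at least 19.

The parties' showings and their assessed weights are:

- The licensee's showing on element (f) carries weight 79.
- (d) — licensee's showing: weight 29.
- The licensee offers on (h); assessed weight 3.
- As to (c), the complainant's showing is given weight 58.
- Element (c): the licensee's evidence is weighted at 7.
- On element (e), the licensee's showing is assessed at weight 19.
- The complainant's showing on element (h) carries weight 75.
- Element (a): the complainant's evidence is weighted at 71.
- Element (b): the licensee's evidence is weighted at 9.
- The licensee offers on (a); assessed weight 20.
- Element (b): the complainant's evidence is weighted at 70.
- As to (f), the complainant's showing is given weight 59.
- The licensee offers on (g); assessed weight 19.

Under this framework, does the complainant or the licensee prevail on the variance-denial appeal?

complainant

At Stage 1 the complainant must meet a more-likely-than-not showing (weight exceeds 50): on (a) the weight is 71 less the opposing 20 gives net 51, > 50, so (a) meets the standard; on (b) the weight is 70 less the opposing 9 gives net 61, > 50, so (b) meets the standard; on (c) the weight is 58 less the opposing 7 gives net 51, which does exceed 50, so (c) meets the standard.
  The complainant carries Stage 1; the licensee now bears the burden.
At Stage 2 the licensee must meet a prima facie showing (weight is at least 19): on (d) the weight is 29, which does reach 19, so (d) meets the standard; on (e) the weight is 19, ≥ 19, so (e) meets the standard.
  All elements met. The licensee retains the burden for Stage 3.
At Stage 3 the licensee must meet a prima facie showing (weight is at least 19): on (f) the weight is 79 less the opposing 59 gives net 20, ≥ 19, so (f) meets the standard; on (g) the weight is 19, ≥ 19, so (g) meets the standard.
  Stage 3 carried; the burden shifts to the complainant.
At Stage 4 the complainant must meet a clear and cogent showing (weight exceeds 68): on (h) the weight is 75 less the opposing 3 gives net 72, > 68, so (h) meets the standard.
  All elements met at the final stage.
All stages carried — the complainant prevails.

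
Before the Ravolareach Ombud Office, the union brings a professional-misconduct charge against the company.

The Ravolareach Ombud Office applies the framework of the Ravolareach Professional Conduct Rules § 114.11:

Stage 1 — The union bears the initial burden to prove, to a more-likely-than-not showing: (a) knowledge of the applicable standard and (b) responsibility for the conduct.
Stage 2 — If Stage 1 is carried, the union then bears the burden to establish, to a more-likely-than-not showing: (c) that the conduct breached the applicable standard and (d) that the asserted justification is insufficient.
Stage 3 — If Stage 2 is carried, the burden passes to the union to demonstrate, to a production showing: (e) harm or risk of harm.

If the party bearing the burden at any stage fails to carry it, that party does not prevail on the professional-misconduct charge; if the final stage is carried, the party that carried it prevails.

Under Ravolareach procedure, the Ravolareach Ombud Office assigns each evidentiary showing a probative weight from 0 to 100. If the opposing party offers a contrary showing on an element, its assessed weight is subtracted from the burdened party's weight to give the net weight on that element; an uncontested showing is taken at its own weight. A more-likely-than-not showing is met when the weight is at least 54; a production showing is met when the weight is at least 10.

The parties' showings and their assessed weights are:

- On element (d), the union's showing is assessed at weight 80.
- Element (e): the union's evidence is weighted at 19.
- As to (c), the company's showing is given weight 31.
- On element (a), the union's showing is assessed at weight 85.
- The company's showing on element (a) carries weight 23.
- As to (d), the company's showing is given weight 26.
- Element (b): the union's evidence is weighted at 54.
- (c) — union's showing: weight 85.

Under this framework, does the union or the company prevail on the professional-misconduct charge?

Stage 1 — burden on union; standard: a more-likely-than-not showing (weight is at least 54).
    (a): 85 − 23 = 62 ≥ 54 [met]
    (b): 54 ≥ 54 [met]
  All elements met. The union retains the burden for Stage 2.
Stage 2 — burden on union; standard: a more-likely-than-not showing (weight is at least 54).
    (c): 85 − 31 = 54 ≥ 54 [met]
    (d): 80 − 26 = 54 ≥ 54 [met]
  Stage 2 is satisfied; the union continues to bear the burden.
Stage 3 — burden on union; standard: a production showing (weight is at least 10).
    (e): 19 ≥ 10 [met]
  All elements met at the final stage.
Every stage carried; the union prevails.

union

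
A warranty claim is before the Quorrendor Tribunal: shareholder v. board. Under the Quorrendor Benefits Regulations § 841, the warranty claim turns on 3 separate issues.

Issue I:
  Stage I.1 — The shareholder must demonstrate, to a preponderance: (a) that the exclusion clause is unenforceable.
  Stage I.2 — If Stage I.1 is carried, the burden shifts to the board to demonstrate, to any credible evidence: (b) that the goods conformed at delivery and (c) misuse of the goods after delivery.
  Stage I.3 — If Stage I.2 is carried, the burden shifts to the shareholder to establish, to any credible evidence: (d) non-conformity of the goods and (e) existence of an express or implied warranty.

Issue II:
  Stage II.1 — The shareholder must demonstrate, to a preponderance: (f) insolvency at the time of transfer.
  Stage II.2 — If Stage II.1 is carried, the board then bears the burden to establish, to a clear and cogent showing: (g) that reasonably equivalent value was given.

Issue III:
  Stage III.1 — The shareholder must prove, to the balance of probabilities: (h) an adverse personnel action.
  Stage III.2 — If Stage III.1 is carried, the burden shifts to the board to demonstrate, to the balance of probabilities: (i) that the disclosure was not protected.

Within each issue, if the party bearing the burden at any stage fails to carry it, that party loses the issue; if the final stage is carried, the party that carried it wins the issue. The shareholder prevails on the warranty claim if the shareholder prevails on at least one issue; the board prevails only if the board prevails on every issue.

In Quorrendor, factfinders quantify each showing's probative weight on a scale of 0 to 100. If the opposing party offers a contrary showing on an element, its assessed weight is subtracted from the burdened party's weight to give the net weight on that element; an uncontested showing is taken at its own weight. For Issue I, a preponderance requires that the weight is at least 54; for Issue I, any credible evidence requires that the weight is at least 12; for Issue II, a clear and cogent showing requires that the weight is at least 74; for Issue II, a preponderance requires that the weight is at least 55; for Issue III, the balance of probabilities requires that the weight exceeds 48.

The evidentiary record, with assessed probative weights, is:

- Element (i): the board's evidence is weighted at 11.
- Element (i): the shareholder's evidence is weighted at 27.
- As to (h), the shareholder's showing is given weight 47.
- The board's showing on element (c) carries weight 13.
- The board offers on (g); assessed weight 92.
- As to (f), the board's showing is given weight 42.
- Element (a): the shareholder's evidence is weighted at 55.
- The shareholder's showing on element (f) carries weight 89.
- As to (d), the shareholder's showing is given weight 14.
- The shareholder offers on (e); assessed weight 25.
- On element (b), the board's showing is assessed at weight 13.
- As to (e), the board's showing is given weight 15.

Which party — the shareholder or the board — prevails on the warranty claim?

— Issue I —
Stage I.1 — burden on shareholder; standard: a preponderance (weight is at least 54).
    (a): 55 ≥ 54 [met]
  Stage I.1 is satisfied; the onus moves to the board.
Stage I.2 — burden on board; standard: any credible evidence (weight is at least 12).
    (b): 13 ≥ 12 [met]
    (c): 13 ≥ 12 [met]
  Stage I.2 is satisfied; the onus moves to the shareholder.
Stage I.3 — burden on shareholder; standard: any credible evidence (weight is at least 12).
    (d): 14 ≥ 12 [met]
    (e): 25 − 15 = 10 < 12 [not met]
  Not every element is met, so the shareholder fails to carry Stage I.3.
The analysis ends at Stage I.3; the board prevails on this issue.
— Issue II —
Stage II.1 — burden on shareholder; standard: a preponderance (weight is at least 55).
    (f): 89 − 42 = 47 < 55 [not met]
  Stage II.1 not carried; the shareholder fails its burden.
The board prevails on this issue.
— Issue III —
At Stage III.1 the shareholder must meet the balance of probabilities (weight exceeds 48): on (h) the weight is 47, ≤ 48, so (h) does not meet the standard.
  Stage III.1 not carried; the shareholder fails its burden.
The analysis ends at Stage III.1; the board prevails on this issue.
Per-issue: Issue I → board; Issue II → board; Issue III → board. The shareholder must prevail on at least one issue; overall, the board prevails.

board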